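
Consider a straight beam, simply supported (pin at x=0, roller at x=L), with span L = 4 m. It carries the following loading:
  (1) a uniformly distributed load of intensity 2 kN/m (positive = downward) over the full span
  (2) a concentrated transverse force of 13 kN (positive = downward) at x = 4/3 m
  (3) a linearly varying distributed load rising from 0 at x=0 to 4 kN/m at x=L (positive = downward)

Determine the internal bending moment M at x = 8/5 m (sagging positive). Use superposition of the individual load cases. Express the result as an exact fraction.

Load 1 — uniform load w=2 kN/m over full span:
  M_1 = wx(L-x)/2 = 2·(8/5)·(4-(8/5))/2 = 96/25 kN·m
Load 2 — point force P=13 kN at a=4/3 m (b=L-a=8/3):
  M_2 = Pa(L-x)/L  [x>a] = 13·(4/3)·(4-(8/5))/4 = 52/5 kN·m
Load 3 — triangular load w₀=4 kN/m (0→w₀ over full span):
  M_3 = w₀Lx/6 - w₀x³/(6L) = 4·4·(8/5)/6 - 4·(8/5)³/(6·4) = 448/125 kN·m
Superposition: M = Σ M_i = 2228/125 kN·m ≈ 17.824000 kN·m

M(8/5) = 2228/125 kN·m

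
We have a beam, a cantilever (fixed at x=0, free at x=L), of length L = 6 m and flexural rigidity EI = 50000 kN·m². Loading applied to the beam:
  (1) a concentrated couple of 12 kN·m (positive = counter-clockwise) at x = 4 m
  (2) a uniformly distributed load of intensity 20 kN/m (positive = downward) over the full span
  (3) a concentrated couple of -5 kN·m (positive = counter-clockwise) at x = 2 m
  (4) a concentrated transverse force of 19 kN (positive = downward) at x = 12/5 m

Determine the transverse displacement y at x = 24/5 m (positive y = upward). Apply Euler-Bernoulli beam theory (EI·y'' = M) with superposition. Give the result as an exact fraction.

y(24/5) = -156263/3125000 m

Load 1 — applied couple M₀=12 kN·m at a=4 m (b=L-a=2):
  y_1 = M₀a(2x-a)/(2EI)  [x>a] = 12·4·(2·(24/5)-4)/(2·50000) = 42/15625 m
Load 2 — uniform load w=20 kN/m over full span:
  y_2 = -wx²(x²-4Lx+6L²)/(24EI) = -20·(24/5)²·((24/5)²-4·6·(24/5)+6·6²)/(24·50000) = -18576/390625 m
Load 3 — applied couple M₀=-5 kN·m at a=2 m (b=L-a=4):
  y_3 = M₀a(2x-a)/(2EI)  [x>a] = (-5)·2·(2·(24/5)-2)/(2·50000) = -19/25000 m
Load 4 — point force P=19 kN at a=12/5 m (b=L-a=18/5):
  y_4 = -Pa²(3x-a)/(6EI)  [x>a] = -19·(12/5)²·(3·(24/5)-(12/5))/(6·50000) = -342/78125 m
Superposition: y = Σ y_i = -156263/3125000 m ≈ -0.050004 m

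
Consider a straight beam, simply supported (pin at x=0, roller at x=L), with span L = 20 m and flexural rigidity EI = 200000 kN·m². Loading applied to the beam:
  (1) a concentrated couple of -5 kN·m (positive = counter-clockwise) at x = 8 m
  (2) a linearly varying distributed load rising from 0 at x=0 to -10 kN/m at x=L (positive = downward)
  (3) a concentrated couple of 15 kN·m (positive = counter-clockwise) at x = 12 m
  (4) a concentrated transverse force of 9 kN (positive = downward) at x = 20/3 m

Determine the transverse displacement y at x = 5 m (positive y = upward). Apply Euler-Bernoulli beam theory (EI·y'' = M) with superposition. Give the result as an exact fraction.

y(5) = 172339/5760000 m

Load 1 — applied couple M₀=-5 kN·m at a=8 m (b=L-a=12):
  y_1 = (M₀x³/(6L)+C₁x)/EI  [x≤a] with C₁=M₀(3b²-L²)/(6L)=-4/3 = ((-5)·5³/(6·20)+(-4/3)·5)/200000 = -19/320000 m
Load 2 — triangular load w₀=-10 kN/m (0→w₀ over full span):
  y_2 = -w₀x(7L⁴-10L²x²+3x⁴)/(360LEI) = -(-10)·5·(7·20⁴-10·20²·5²+3·5⁴)/(360·20·200000) = 109/3072 m
Load 3 — applied couple M₀=15 kN·m at a=12 m (b=L-a=8):
  y_3 = (M₀x³/(6L)+C₁x)/EI  [x≤a] with C₁=M₀(3b²-L²)/(6L)=-26 = (15·5³/(6·20)+(-26)·5)/200000 = -183/320000 m
Load 4 — point force P=9 kN at a=20/3 m (b=L-a=40/3):
  y_4 = -Pbx(L²-b²-x²)/(6LEI)  [x≤a] = -9·(40/3)·5·(20²-(40/3)²-5²)/(6·20·200000) = -71/14400 m
Superposition: y = Σ y_i = 172339/5760000 m ≈ 0.029920 m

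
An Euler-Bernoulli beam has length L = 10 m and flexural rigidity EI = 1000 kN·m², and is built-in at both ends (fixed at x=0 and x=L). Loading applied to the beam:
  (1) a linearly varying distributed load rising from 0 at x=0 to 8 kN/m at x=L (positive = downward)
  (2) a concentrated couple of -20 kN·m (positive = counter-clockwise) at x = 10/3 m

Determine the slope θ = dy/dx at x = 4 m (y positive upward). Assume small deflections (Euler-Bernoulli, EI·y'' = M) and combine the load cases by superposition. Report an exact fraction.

θ(4) = -17/625 rad

Load 1 — triangular load w₀=8 kN/m (0→w₀ over full span):
  θ_1 = -w₀(2x(L-x)(L-2x)(x+2L)+x²(L-x)²)/(120LEI) = -8·(2·4·(10-4)·(10-2·4)·(4+2·10)+4²·(10-4)²)/(120·10·1000) = -12/625 rad
Load 2 — applied couple M₀=-20 kN·m at a=10/3 m (b=L-a=20/3):
  θ_2 = (R_Ax²/2 - M_Ax - M₀(x-a))/EI  [x>a] with R_A=-8/3, M_A=0 = ((-8/3)·4²/2 - 0·4 - (-20)·(4-(10/3)))/1000 = -1/125 rad
Superposition: θ = Σ θ_i = -17/625 rad ≈ -0.027200 rad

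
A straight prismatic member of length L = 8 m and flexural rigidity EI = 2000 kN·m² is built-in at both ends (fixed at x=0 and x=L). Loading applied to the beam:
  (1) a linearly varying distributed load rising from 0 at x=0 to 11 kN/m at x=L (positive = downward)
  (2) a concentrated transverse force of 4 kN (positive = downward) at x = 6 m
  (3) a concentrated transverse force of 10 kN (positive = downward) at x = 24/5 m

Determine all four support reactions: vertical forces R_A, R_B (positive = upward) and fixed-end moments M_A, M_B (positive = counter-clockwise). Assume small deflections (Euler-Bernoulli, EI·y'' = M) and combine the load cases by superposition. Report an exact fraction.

R_A = 3469/200 kN, M_A = 4897/150 kN·m, R_B = 8131/200 kN, M_B = -2561/50 kN·m

Load 1 — triangular load w₀=11 kN/m (0→w₀ over full span):
  R_A = 3w₀L/20 = 3·11·8/20 = 66/5 kN
  M_A = w₀L²/30 = 11·8²/30 = 352/15 kN·m
  R_B = 7w₀L/20 = 7·11·8/20 = 154/5 kN
  M_B = -w₀L²/20 = -11·8²/20 = -176/5 kN·m
Load 2 — point force P=4 kN at a=6 m (b=L-a=2):
  R_A = Pb²(3a+b)/L³ = 4·2²·(3·6+2)/8³ = 5/8 kN
  M_A = Pab²/L² = 4·6·2²/8² = 3/2 kN·m
  R_B = Pa²(a+3b)/L³ = 4·6²·(6+3·2)/8³ = 27/8 kN
  M_B = -Pa²b/L² = -4·6²·2/8² = -9/2 kN·m
Load 3 — point force P=10 kN at a=24/5 m (b=L-a=16/5):
  R_A = Pb²(3a+b)/L³ = 10·(16/5)²·(3·(24/5)+(16/5))/8³ = 88/25 kN
  M_A = Pab²/L² = 10·(24/5)·(16/5)²/8² = 192/25 kN·m
  R_B = Pa²(a+3b)/L³ = 10·(24/5)²·((24/5)+3·(16/5))/8³ = 162/25 kN
  M_B = -Pa²b/L² = -10·(24/5)²·(16/5)/8² = -288/25 kN·m
Superposition: R_A = 3469/200 kN, M_A = 4897/150 kN·m, R_B = 8131/200 kN, M_B = -2561/50 kN·m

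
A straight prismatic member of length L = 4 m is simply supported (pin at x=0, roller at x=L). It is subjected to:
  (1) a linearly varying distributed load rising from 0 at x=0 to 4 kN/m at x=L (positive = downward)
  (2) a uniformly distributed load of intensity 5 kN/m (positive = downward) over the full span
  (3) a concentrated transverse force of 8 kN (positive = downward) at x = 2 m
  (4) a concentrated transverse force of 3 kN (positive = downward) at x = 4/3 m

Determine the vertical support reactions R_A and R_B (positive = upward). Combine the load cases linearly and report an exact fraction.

R_A = 56/3 kN, R_B = 61/3 kN

Load 1 — triangular load w₀=4 kN/m (0→w₀ over full span):
  R_A = w₀L/6 = 4·4/6 = 8/3 kN
  R_B = w₀L/3 = 4·4/3 = 16/3 kN
Load 2 — uniform load w=5 kN/m over full span:
  R_A = wL/2 = 5·4/2 = 10 kN
  R_B = wL/2 = 5·4/2 = 10 kN
Load 3 — point force P=8 kN at a=2 m (b=L-a=2):
  R_A = Pb/L = 8·2/4 = 4 kN
  R_B = Pa/L = 8·2/4 = 4 kN
Load 4 — point force P=3 kN at a=4/3 m (b=L-a=8/3):
  R_A = Pb/L = 3·(8/3)/4 = 2 kN
  R_B = Pa/L = 3·(4/3)/4 = 1 kN
Superposition: R_A = 56/3 kN, R_B = 61/3 kN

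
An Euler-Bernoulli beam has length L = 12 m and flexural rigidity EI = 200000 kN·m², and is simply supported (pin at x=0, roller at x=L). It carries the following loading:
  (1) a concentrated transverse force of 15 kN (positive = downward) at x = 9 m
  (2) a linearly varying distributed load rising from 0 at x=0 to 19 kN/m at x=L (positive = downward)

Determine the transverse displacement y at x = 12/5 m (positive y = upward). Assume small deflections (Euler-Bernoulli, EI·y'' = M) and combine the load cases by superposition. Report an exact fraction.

y(12/5) = -51234957/6250000000 m

Load 1 — point force P=15 kN at a=9 m (b=L-a=3):
  y_1 = -Pbx(L²-b²-x²)/(6LEI)  [x≤a] = -15·3·(12/5)·(12²-3²-(12/5)²)/(6·12·200000) = -9693/10000000 m
Load 2 — triangular load w₀=19 kN/m (0→w₀ over full span):
  y_2 = -w₀x(7L⁴-10L²x²+3x⁴)/(360LEI) = -19·(12/5)·(7·12⁴-10·12²·(12/5)²+3·(12/5)⁴)/(360·12·200000) = -352944/48828125 m
Superposition: y = Σ y_i = -51234957/6250000000 m ≈ -0.008198 m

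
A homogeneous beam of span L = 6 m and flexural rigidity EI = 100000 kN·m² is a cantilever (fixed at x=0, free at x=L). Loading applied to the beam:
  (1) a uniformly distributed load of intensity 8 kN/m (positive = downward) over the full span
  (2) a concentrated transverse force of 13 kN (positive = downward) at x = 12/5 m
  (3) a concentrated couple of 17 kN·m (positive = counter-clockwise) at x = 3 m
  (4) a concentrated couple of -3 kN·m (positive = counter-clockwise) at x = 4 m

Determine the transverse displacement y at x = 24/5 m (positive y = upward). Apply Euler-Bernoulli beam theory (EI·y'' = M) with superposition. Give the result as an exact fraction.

Load 1 — uniform load w=8 kN/m over full span:
  y_1 = -wx²(x²-4Lx+6L²)/(24EI) = -8·(24/5)²·((24/5)²-4·6·(24/5)+6·6²)/(24·100000) = -18576/1953125 m
Load 2 — point force P=13 kN at a=12/5 m (b=L-a=18/5):
  y_2 = -Pa²(3x-a)/(6EI)  [x>a] = -13·(12/5)²·(3·(24/5)-(12/5))/(6·100000) = -117/78125 m
Load 3 — applied couple M₀=17 kN·m at a=3 m (b=L-a=3):
  y_3 = M₀a(2x-a)/(2EI)  [x>a] = 17·3·(2·(24/5)-3)/(2·100000) = 1683/1000000 m
Load 4 — applied couple M₀=-3 kN·m at a=4 m (b=L-a=2):
  y_4 = M₀a(2x-a)/(2EI)  [x>a] = (-3)·4·(2·(24/5)-4)/(2·100000) = -21/62500 m
Superposition: y = Σ y_i = -1207689/125000000 m ≈ -0.009662 m

y(24/5) = -1207689/125000000 m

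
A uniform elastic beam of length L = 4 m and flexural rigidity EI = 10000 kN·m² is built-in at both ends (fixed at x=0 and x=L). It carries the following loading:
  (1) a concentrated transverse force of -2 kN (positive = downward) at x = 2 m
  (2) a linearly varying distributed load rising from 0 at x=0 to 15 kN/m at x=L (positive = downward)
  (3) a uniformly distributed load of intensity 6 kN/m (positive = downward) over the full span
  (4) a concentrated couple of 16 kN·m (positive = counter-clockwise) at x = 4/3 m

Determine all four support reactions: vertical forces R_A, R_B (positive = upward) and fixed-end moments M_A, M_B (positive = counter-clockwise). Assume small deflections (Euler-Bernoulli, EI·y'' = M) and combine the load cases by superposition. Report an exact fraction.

Load 1 — point force P=-2 kN at a=2 m (b=L-a=2):
  R_A = Pb²(3a+b)/L³ = (-2)·2²·(3·2+2)/4³ = -1 kN
  M_A = Pab²/L² = (-2)·2·2²/4² = -1 kN·m
  R_B = Pa²(a+3b)/L³ = (-2)·2²·(2+3·2)/4³ = -1 kN
  M_B = -Pa²b/L² = -(-2)·2²·2/4² = 1 kN·m
Load 2 — triangular load w₀=15 kN/m (0→w₀ over full span):
  R_A = 3w₀L/20 = 3·15·4/20 = 9 kN
  M_A = w₀L²/30 = 15·4²/30 = 8 kN·m
  R_B = 7w₀L/20 = 7·15·4/20 = 21 kN
  M_B = -w₀L²/20 = -15·4²/20 = -12 kN·m
Load 3 — uniform load w=6 kN/m over full span:
  R_A = wL/2 = 6·4/2 = 12 kN
  M_A = wL²/12 = 6·4²/12 = 8 kN·m
  R_B = wL/2 = 6·4/2 = 12 kN
  M_B = -wL²/12 = -6·4²/12 = -8 kN·m
Load 4 — applied couple M₀=16 kN·m at a=4/3 m (b=L-a=8/3):
  R_A = 6M₀ab/L³ = 6·16·(4/3)·(8/3)/4³ = 16/3 kN
  M_A = M₀b(2a-b)/L² = 16·(8/3)·(2·(4/3)-(8/3))/4² = 0 kN·m
  R_B = -6M₀ab/L³ = -6·16·(4/3)·(8/3)/4³ = -16/3 kN
  M_B = M₀a(2b-a)/L² = 16·(4/3)·(2·(8/3)-(4/3))/4² = 16/3 kN·m
Superposition: R_A = 76/3 kN, M_A = 15 kN·m, R_B = 80/3 kN, M_B = -41/3 kN·m

R_A = 76/3 kN, M_A = 15 kN·m, R_B = 80/3 kN, M_B = -41/3 kN·m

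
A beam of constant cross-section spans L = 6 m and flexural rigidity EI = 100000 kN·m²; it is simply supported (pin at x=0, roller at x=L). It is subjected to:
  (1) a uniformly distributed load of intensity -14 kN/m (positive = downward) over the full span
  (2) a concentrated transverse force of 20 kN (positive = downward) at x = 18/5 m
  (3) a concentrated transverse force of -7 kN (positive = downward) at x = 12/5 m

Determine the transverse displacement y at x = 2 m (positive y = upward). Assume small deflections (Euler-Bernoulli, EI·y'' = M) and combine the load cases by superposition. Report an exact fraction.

y(2) = 5063/3125000 m

Load 1 — uniform load w=-14 kN/m over full span:
  y_1 = -wx(L³-2Lx²+x³)/(24EI) = -(-14)·2·(6³-2·6·2²+2³)/(24·100000) = 77/37500 m
Load 2 — point force P=20 kN at a=18/5 m (b=L-a=12/5):
  y_2 = -Pbx(L²-b²-x²)/(6LEI)  [x≤a] = -20·(12/5)·2·(6²-(12/5)²-2²)/(6·6·100000) = -164/234375 m
Load 3 — point force P=-7 kN at a=12/5 m (b=L-a=18/5):
  y_3 = -Pbx(L²-b²-x²)/(6LEI)  [x≤a] = -(-7)·(18/5)·2·(6²-(18/5)²-2²)/(6·6·100000) = 833/3125000 m
Superposition: y = Σ y_i = 5063/3125000 m ≈ 0.001620 m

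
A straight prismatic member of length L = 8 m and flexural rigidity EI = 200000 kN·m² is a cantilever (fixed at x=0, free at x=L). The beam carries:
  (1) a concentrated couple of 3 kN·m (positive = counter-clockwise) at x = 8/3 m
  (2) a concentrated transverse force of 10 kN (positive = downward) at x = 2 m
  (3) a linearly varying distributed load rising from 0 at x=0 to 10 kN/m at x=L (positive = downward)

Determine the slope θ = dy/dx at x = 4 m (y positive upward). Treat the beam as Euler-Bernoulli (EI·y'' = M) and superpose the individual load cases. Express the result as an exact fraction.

θ(4) = -419/150000 rad

Load 1 — applied couple M₀=3 kN·m at a=8/3 m (b=L-a=16/3):
  θ_1 = M₀a/EI  [x>a] = 3·(8/3)/200000 = 1/25000 rad
Load 2 — point force P=10 kN at a=2 m (b=L-a=6):
  θ_2 = -Pa²/(2EI)  [x>a] = -10·2²/(2·200000) = -1/10000 rad
Load 3 — triangular load w₀=10 kN/m (0→w₀ over full span):
  θ_3 = (w₀Lx²/4-w₀L²x/3-w₀x⁴/(24L))/EI = (10·8·4²/4-10·8²·4/3-10·4⁴/(24·8))/200000 = -41/15000 rad
Superposition: θ = Σ θ_i = -419/150000 rad ≈ -0.002793 rad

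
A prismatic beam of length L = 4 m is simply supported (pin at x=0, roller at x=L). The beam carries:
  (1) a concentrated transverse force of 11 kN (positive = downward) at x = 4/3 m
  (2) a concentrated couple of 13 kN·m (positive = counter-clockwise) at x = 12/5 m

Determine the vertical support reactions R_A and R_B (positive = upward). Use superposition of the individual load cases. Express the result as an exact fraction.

R_A = 127/12 kN, R_B = 5/12 kN

Load 1 — point force P=11 kN at a=4/3 m (b=L-a=8/3):
  R_A = Pb/L = 11·(8/3)/4 = 22/3 kN
  R_B = Pa/L = 11·(4/3)/4 = 11/3 kN
Load 2 — applied couple M₀=13 kN·m at a=12/5 m (b=L-a=8/5):
  R_A = M₀/L = 13/4 kN
  R_B = -M₀/L = -13/4 kN
Superposition: R_A = 127/12 kN, R_B = 5/12 kN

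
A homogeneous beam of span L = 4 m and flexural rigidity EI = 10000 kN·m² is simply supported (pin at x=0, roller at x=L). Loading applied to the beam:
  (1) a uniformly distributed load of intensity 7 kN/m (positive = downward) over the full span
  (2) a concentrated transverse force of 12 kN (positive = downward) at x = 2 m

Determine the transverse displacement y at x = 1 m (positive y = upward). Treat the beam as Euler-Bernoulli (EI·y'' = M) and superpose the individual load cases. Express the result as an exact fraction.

Load 1 — uniform load w=7 kN/m over full span:
  y_1 = -wx(L³-2Lx²+x³)/(24EI) = -7·1·(4³-2·4·1²+1³)/(24·10000) = -133/80000 m
Load 2 — point force P=12 kN at a=2 m (b=L-a=2):
  y_2 = -Pbx(L²-b²-x²)/(6LEI)  [x≤a] = -12·2·1·(4²-2²-1²)/(6·4·10000) = -11/10000 m
Superposition: y = Σ y_i = -221/80000 m ≈ -0.002763 m

y(1) = -221/80000 m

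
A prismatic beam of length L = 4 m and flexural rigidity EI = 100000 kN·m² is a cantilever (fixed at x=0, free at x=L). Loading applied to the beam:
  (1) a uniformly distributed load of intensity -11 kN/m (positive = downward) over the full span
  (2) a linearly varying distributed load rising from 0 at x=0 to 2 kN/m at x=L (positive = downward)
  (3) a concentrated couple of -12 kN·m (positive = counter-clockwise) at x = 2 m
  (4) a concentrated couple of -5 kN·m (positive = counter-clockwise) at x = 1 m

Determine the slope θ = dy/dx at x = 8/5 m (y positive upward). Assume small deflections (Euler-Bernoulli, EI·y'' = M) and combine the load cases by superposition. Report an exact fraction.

θ(8/5) = 104449/187500000 rad

Load 1 — uniform load w=-11 kN/m over full span:
  θ_1 = -wx(x²-3Lx+3L²)/(6EI) = -(-11)·(8/5)·((8/5)²-3·4·(8/5)+3·4²)/(6·100000) = 1078/1171875 rad
Load 2 — triangular load w₀=2 kN/m (0→w₀ over full span):
  θ_2 = (w₀Lx²/4-w₀L²x/3-w₀x⁴/(24L))/EI = (2·4·(8/5)²/4-2·4²·(8/5)/3-2·(8/5)⁴/(24·4))/100000 = -236/1953125 rad
Load 3 — applied couple M₀=-12 kN·m at a=2 m (b=L-a=2):
  θ_3 = M₀x/EI  [x≤a] = (-12)·(8/5)/100000 = -3/15625 rad
Load 4 — applied couple M₀=-5 kN·m at a=1 m (b=L-a=3):
  θ_4 = M₀a/EI  [x>a] = (-5)·1/100000 = -1/20000 rad
Superposition: θ = Σ θ_i = 104449/187500000 rad ≈ 0.000557 rad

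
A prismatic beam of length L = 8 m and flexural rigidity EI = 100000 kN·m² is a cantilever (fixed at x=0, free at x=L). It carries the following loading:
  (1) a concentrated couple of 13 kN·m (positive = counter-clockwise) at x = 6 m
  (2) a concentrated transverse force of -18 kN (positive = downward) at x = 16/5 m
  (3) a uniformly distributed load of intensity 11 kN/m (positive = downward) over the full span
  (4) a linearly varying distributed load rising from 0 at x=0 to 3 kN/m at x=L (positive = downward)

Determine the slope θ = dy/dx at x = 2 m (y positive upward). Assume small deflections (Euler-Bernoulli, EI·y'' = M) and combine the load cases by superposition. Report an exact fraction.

Load 1 — applied couple M₀=13 kN·m at a=6 m (b=L-a=2):
  θ_1 = M₀x/EI  [x≤a] = 13·2/100000 = 13/50000 rad
Load 2 — point force P=-18 kN at a=16/5 m (b=L-a=24/5):
  θ_2 = -Px(2a-x)/(2EI)  [x≤a] = -(-18)·2·(2·(16/5)-2)/(2·100000) = 99/125000 rad
Load 3 — uniform load w=11 kN/m over full span:
  θ_3 = -wx(x²-3Lx+3L²)/(6EI) = -11·2·(2²-3·8·2+3·8²)/(6·100000) = -407/75000 rad
Load 4 — triangular load w₀=3 kN/m (0→w₀ over full span):
  θ_4 = (w₀Lx²/4-w₀L²x/3-w₀x⁴/(24L))/EI = (3·8·2²/4-3·8²·2/3-3·2⁴/(24·8))/100000 = -417/400000 rad
Superposition: θ = Σ θ_i = -32503/6000000 rad ≈ -0.005417 rad

θ(2) = -32503/6000000 rad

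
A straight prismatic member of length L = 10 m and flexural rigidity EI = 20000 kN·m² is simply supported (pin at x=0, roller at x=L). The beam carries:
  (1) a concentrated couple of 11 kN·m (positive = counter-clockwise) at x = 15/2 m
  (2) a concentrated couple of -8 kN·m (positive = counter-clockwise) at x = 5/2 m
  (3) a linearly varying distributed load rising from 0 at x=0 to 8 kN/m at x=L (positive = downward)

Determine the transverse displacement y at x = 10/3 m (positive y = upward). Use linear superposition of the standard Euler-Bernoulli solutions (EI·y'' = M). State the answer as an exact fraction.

Load 1 — applied couple M₀=11 kN·m at a=15/2 m (b=L-a=5/2):
  y_1 = (M₀x³/(6L)+C₁x)/EI  [x≤a] with C₁=M₀(3b²-L²)/(6L)=-715/48 = (11·(10/3)³/(6·10)+(-715/48)·(10/3))/20000 = -1111/518400 m
Load 2 — applied couple M₀=-8 kN·m at a=5/2 m (b=L-a=15/2):
  y_2 = (M₀x³/(6L)-M₀(x-a)²/2+C₁x)/EI  [x>a] with C₁=M₀(3b²-L²)/(6L)=-55/6 = ((-8)·(10/3)³/(6·10)-(-8)·((10/3)-(5/2))²/2+(-55/6)·(10/3))/20000 = -53/32400 m
Load 3 — triangular load w₀=8 kN/m (0→w₀ over full span):
  y_3 = -w₀x(7L⁴-10L²x²+3x⁴)/(360LEI) = -8·(10/3)·(7·10⁴-10·10²·(10/3)²+3·(10/3)⁴)/(360·10·20000) = -16/729 m
Superposition: y = Σ y_i = -120031/4665600 m ≈ -0.025727 m

y(10/3) = -120031/4665600 m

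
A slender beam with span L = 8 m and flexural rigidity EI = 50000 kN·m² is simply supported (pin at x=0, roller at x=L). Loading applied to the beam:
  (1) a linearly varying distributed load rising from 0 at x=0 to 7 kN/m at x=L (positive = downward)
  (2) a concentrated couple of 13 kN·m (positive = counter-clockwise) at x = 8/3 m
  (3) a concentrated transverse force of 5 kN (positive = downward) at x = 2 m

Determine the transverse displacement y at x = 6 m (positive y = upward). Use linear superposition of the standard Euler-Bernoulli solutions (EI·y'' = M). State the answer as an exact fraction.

Load 1 — triangular load w₀=7 kN/m (0→w₀ over full span):
  y_1 = -w₀x(7L⁴-10L²x²+3x⁴)/(360LEI) = -7·6·(7·8⁴-10·8²·6²+3·6⁴)/(360·8·50000) = -833/300000 m
Load 2 — applied couple M₀=13 kN·m at a=8/3 m (b=L-a=16/3):
  y_2 = (M₀x³/(6L)-M₀(x-a)²/2+C₁x)/EI  [x>a] with C₁=M₀(3b²-L²)/(6L)=52/9 = (13·6³/(6·8)-13·(6-(8/3))²/2+(52/9)·6)/50000 = 377/900000 m
Load 3 — point force P=5 kN at a=2 m (b=L-a=6):
  y_3 = -Pa(L-x)(2Lx-a²-x²)/(6LEI)  [x>a] = -5·2·(8-6)·(2·8·6-2²-6²)/(6·8·50000) = -7/15000 m
Superposition: y = Σ y_i = -1271/450000 m ≈ -0.002824 m

y(6) = -1271/450000 m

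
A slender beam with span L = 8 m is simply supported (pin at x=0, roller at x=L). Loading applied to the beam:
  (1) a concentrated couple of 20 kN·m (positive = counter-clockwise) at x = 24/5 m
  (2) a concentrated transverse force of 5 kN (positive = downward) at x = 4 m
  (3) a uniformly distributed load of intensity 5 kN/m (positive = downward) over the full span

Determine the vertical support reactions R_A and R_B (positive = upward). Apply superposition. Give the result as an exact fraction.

R_A = 25 kN, R_B = 20 kN

Load 1 — applied couple M₀=20 kN·m at a=24/5 m (b=L-a=16/5):
  R_A = M₀/L = 20/8 = 5/2 kN
  R_B = -M₀/L = -20/8 = -5/2 kN
Load 2 — point force P=5 kN at a=4 m (b=L-a=4):
  R_A = Pb/L = 5·4/8 = 5/2 kN
  R_B = Pa/L = 5·4/8 = 5/2 kN
Load 3 — uniform load w=5 kN/m over full span:
  R_A = wL/2 = 5·8/2 = 20 kN
  R_B = wL/2 = 5·8/2 = 20 kN
Superposition: R_A = 25 kN, R_B = 20 kN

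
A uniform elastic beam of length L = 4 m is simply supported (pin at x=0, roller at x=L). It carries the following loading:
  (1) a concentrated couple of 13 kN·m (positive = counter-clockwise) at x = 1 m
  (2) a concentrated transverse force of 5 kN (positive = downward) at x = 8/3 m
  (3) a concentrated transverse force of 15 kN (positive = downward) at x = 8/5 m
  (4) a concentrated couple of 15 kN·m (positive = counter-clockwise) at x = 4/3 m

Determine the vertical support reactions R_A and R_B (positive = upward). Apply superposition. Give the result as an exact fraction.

Load 1 — applied couple M₀=13 kN·m at a=1 m (b=L-a=3):
  R_A = M₀/L = 13/4 kN
  R_B = -M₀/L = -13/4 kN
Load 2 — point force P=5 kN at a=8/3 m (b=L-a=4/3):
  R_A = Pb/L = 5·(4/3)/4 = 5/3 kN
  R_B = Pa/L = 5·(8/3)/4 = 10/3 kN
Load 3 — point force P=15 kN at a=8/5 m (b=L-a=12/5):
  R_A = Pb/L = 15·(12/5)/4 = 9 kN
  R_B = Pa/L = 15·(8/5)/4 = 6 kN
Load 4 — applied couple M₀=15 kN·m at a=4/3 m (b=L-a=8/3):
  R_A = M₀/L = 15/4 kN
  R_B = -M₀/L = -15/4 kN
Superposition: R_A = 53/3 kN, R_B = 7/3 kN

R_A = 53/3 kN, R_B = 7/3 kN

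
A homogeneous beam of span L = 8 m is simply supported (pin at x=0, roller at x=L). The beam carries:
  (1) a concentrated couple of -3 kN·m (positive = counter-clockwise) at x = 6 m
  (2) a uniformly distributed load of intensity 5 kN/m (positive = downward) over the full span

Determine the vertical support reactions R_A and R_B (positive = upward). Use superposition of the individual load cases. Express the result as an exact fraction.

Load 1 — applied couple M₀=-3 kN·m at a=6 m (b=L-a=2):
  R_A = M₀/L = (-3)/8 = -3/8 kN
  R_B = -M₀/L = -(-3)/8 = 3/8 kN
Load 2 — uniform load w=5 kN/m over full span:
  R_A = wL/2 = 5·8/2 = 20 kN
  R_B = wL/2 = 5·8/2 = 20 kN
Superposition: R_A = 157/8 kN, R_B = 163/8 kN

R_A = 157/8 kN, R_B = 163/8 kN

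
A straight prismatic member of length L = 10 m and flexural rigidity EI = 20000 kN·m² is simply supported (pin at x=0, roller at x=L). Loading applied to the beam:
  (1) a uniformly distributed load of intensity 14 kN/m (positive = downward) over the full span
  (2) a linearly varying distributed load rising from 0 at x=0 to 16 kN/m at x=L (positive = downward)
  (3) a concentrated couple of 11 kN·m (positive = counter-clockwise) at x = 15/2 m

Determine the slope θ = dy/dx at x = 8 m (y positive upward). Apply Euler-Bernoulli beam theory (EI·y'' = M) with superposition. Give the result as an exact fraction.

θ(8) = 537091/14400000 rad

Load 1 — uniform load w=14 kN/m over full span:
  θ_1 = -w(L³-6Lx²+4x³)/(24EI) = -14·(10³-6·10·8²+4·8³)/(24·20000) = 231/10000 rad
Load 2 — triangular load w₀=16 kN/m (0→w₀ over full span):
  θ_2 = -w₀(7L⁴-30L²x²+15x⁴)/(360LEI) = -16·(7·10⁴-30·10²·8²+15·8⁴)/(360·10·20000) = 757/56250 rad
Load 3 — applied couple M₀=11 kN·m at a=15/2 m (b=L-a=5/2):
  θ_3 = (M₀x²/(2L)-M₀(x-a)+C₁)/EI  [x>a] with C₁=M₀(3b²-L²)/(6L)=-715/48 = (11·8²/(2·10)-11·(8-(15/2))+(-715/48))/20000 = 3553/4800000 rad
Superposition: θ = Σ θ_i = 537091/14400000 rad ≈ 0.037298 rad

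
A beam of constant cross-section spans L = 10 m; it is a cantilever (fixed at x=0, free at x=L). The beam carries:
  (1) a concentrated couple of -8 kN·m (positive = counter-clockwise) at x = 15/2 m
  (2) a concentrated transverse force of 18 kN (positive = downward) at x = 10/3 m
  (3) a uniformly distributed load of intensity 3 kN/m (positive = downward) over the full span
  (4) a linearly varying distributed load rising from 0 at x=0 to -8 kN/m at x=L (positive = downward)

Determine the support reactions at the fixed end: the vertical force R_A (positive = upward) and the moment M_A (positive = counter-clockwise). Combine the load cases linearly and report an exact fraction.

Load 1 — applied couple M₀=-8 kN·m at a=15/2 m (b=L-a=5/2):
  R_A = 0 kN
  M_A = -M₀ = -(-8) = 8 kN·m
Load 2 — point force P=18 kN at a=10/3 m (b=L-a=20/3):
  R_A = P = 18 kN
  M_A = Pa = 18·(10/3) = 60 kN·m
Load 3 — uniform load w=3 kN/m over full span:
  R_A = wL = 3·10 = 30 kN
  M_A = wL²/2 = 3·10²/2 = 150 kN·m
Load 4 — triangular load w₀=-8 kN/m (0→w₀ over full span):
  R_A = w₀L/2 = (-8)·10/2 = -40 kN
  M_A = w₀L²/3 = (-8)·10²/3 = -800/3 kN·m
Superposition: R_A = 8 kN, M_A = -146/3 kN·m

R_A = 8 kN, M_A = -146/3 kN·m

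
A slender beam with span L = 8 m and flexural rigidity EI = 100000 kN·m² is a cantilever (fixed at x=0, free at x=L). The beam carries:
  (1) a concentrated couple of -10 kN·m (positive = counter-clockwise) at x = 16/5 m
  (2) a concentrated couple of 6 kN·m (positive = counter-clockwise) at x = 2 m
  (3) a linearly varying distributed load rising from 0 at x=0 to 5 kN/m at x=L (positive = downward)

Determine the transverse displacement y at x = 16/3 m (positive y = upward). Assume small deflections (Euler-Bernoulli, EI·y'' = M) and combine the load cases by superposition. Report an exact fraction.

y(16/3) = -1003559/91125000 m

Load 1 — applied couple M₀=-10 kN·m at a=16/5 m (b=L-a=24/5):
  y_1 = M₀a(2x-a)/(2EI)  [x>a] = (-10)·(16/5)·(2·(16/3)-(16/5))/(2·100000) = -56/46875 m
Load 2 — applied couple M₀=6 kN·m at a=2 m (b=L-a=6):
  y_2 = M₀a(2x-a)/(2EI)  [x>a] = 6·2·(2·(16/3)-2)/(2·100000) = 13/25000 m
Load 3 — triangular load w₀=5 kN/m (0→w₀ over full span):
  y_3 = (w₀Lx³/12-w₀L²x²/6-w₀x⁵/(120L))/EI = (5·8·(16/3)³/12-5·8²·(16/3)²/6-5·(16/3)⁵/(120·8))/100000 = -23552/2278125 m
Superposition: y = Σ y_i = -1003559/91125000 m ≈ -0.011013 m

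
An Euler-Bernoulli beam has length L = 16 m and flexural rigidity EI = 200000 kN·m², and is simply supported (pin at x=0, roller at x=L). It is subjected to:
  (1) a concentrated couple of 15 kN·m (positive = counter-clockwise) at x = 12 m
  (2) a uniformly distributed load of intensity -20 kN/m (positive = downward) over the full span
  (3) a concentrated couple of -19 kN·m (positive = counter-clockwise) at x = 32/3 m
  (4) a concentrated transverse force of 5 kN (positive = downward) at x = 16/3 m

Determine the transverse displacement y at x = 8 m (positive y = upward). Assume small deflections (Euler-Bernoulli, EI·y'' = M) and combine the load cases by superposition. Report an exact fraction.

Load 1 — applied couple M₀=15 kN·m at a=12 m (b=L-a=4):
  y_1 = (M₀x³/(6L)+C₁x)/EI  [x≤a] with C₁=M₀(3b²-L²)/(6L)=-65/2 = (15·8³/(6·16)+(-65/2)·8)/200000 = -9/10000 m
Load 2 — uniform load w=-20 kN/m over full span:
  y_2 = -wx(L³-2Lx²+x³)/(24EI) = -(-20)·8·(16³-2·16·8²+8³)/(24·200000) = 32/375 m
Load 3 — applied couple M₀=-19 kN·m at a=32/3 m (b=L-a=16/3):
  y_3 = (M₀x³/(6L)+C₁x)/EI  [x≤a] with C₁=M₀(3b²-L²)/(6L)=304/9 = ((-19)·8³/(6·16)+(304/9)·8)/200000 = 19/22500 m
Load 4 — point force P=5 kN at a=16/3 m (b=L-a=32/3):
  y_4 = -Pa(L-x)(2Lx-a²-x²)/(6LEI)  [x>a] = -5·(16/3)·(16-8)·(2·16·8-(16/3)²-8²)/(6·16·200000) = -92/50625 m
Superposition: y = Σ y_i = 67603/810000 m ≈ 0.083460 m

y(8) = 67603/810000 m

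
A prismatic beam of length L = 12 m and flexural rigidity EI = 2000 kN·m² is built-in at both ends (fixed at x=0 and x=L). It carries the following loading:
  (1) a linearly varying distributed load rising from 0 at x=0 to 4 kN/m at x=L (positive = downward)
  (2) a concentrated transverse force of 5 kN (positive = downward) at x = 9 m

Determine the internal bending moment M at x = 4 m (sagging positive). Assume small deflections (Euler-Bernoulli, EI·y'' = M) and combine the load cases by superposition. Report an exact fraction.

Load 1 — triangular load w₀=4 kN/m (0→w₀ over full span):
  M_1 = 3w₀Lx/20 - w₀L²/30 - w₀x³/(6L) = 3·4·12·4/20 - 4·12²/30 - 4·4³/(6·12) = 272/45 kN·m
Load 2 — point force P=5 kN at a=9 m (b=L-a=3):
  M_2 = Pb²(3a+b)x/L³ - Pab²/L²  [x≤a] = 5·3²·(3·9+3)·4/12³ - 5·9·3²/12² = 5/16 kN·m
Superposition: M = Σ M_i = 4577/720 kN·m ≈ 6.356944 kN·m

M(4) = 4577/720 kN·m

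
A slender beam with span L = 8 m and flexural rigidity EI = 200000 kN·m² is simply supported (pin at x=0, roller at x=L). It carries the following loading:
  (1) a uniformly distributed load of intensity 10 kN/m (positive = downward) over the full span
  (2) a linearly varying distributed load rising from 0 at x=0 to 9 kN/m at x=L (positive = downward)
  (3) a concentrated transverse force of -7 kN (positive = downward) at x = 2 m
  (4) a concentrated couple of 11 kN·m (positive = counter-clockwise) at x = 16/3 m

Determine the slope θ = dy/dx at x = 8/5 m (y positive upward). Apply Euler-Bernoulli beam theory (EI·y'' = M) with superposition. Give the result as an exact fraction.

Load 1 — uniform load w=10 kN/m over full span:
  θ_1 = -w(L³-6Lx²+4x³)/(24EI) = -10·(8³-6·8·(8/5)²+4·(8/5)³)/(24·200000) = -66/78125 rad
Load 2 — triangular load w₀=9 kN/m (0→w₀ over full span):
  θ_2 = -w₀(7L⁴-30L²x²+15x⁴)/(360LEI) = -9·(7·8⁴-30·8²·(8/5)²+15·(8/5)⁴)/(360·8·200000) = -728/1953125 rad
Load 3 — point force P=-7 kN at a=2 m (b=L-a=6):
  θ_3 = -Pb(L²-b²-3x²)/(6LEI)  [x≤a] = -(-7)·6·(8²-6²-3·(8/5)²)/(6·8·200000) = 889/10000000 rad
Load 4 — applied couple M₀=11 kN·m at a=16/3 m (b=L-a=8/3):
  θ_4 = (M₀x²/(2L)+C₁)/EI  [x≤a] with C₁=M₀(3b²-L²)/(6L)=-88/9 = (11·(8/5)²/(2·8)+(-88/9))/200000 = -451/11250000 rad
Superposition: θ = Σ θ_i = -2629631/2250000000 rad ≈ -0.001169 rad

θ(8/5) = -2629631/2250000000 rad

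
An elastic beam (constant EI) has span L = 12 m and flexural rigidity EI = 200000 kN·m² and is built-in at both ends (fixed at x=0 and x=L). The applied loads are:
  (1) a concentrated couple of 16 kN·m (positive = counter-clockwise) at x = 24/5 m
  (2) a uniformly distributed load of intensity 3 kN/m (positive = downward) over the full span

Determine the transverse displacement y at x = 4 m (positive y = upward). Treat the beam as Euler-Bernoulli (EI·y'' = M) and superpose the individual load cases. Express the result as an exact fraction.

Load 1 — applied couple M₀=16 kN·m at a=24/5 m (b=L-a=36/5):
  y_1 = (R_Ax³/6 - M_Ax²/2)/EI  [x≤a] with R_A=48/25, M_A=48/25 = ((48/25)·4³/6 - (48/25)·4²/2)/200000 = 2/78125 m
Load 2 — uniform load w=3 kN/m over full span:
  y_2 = -wx²(L-x)²/(24EI) = -3·4²·(12-4)²/(24·200000) = -2/3125 m
Superposition: y = Σ y_i = -48/78125 m ≈ -0.000614 m

y(4) = -48/78125 m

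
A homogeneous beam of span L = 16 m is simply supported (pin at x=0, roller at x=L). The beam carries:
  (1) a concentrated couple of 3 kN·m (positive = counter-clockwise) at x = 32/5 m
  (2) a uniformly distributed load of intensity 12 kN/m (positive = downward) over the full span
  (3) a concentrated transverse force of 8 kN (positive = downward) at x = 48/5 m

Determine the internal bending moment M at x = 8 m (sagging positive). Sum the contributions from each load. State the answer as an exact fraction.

Load 1 — applied couple M₀=3 kN·m at a=32/5 m (b=L-a=48/5):
  M_1 = M₀x/L - M₀  [x>a] = 3·8/16 - 3 = -3/2 kN·m
Load 2 — uniform load w=12 kN/m over full span:
  M_2 = wx(L-x)/2 = 12·8·(16-8)/2 = 384 kN·m
Load 3 — point force P=8 kN at a=48/5 m (b=L-a=32/5):
  M_3 = Pbx/L  [x≤a] = 8·(32/5)·8/16 = 128/5 kN·m
Superposition: M = Σ M_i = 4081/10 kN·m ≈ 408.100000 kN·m

M(8) = 4081/10 kN·m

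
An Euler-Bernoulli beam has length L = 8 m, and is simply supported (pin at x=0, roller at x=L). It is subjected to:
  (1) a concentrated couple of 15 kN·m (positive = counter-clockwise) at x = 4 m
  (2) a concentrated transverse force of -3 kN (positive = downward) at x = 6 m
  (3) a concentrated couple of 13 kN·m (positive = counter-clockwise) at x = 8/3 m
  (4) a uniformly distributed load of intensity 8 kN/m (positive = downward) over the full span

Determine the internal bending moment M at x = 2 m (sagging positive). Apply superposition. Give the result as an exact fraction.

Load 1 — applied couple M₀=15 kN·m at a=4 m (b=L-a=4):
  M_1 = M₀x/L  [x≤a] = 15·2/8 = 15/4 kN·m
Load 2 — point force P=-3 kN at a=6 m (b=L-a=2):
  M_2 = Pbx/L  [x≤a] = (-3)·2·2/8 = -3/2 kN·m
Load 3 — applied couple M₀=13 kN·m at a=8/3 m (b=L-a=16/3):
  M_3 = M₀x/L  [x≤a] = 13·2/8 = 13/4 kN·m
Load 4 — uniform load w=8 kN/m over full span:
  M_4 = wx(L-x)/2 = 8·2·(8-2)/2 = 48 kN·m
Superposition: M = Σ M_i = 107/2 kN·m ≈ 53.500000 kN·m

M(2) = 107/2 kN·m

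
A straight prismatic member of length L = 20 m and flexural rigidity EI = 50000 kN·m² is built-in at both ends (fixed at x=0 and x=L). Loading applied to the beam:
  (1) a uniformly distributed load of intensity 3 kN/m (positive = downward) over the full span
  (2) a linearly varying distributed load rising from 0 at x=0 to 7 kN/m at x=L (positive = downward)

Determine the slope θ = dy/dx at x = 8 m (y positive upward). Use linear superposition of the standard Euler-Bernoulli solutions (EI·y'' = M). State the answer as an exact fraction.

θ(8) = -72/15625 rad

Load 1 — uniform load w=3 kN/m over full span:
  θ_1 = -wx(L-x)(L-2x)/(12EI) = -3·8·(20-8)·(20-2·8)/(12·50000) = -6/3125 rad
Load 2 — triangular load w₀=7 kN/m (0→w₀ over full span):
  θ_2 = -w₀(2x(L-x)(L-2x)(x+2L)+x²(L-x)²)/(120LEI) = -7·(2·8·(20-8)·(20-2·8)·(8+2·20)+8²·(20-8)²)/(120·20·50000) = -42/15625 rad
Superposition: θ = Σ θ_i = -72/15625 rad ≈ -0.004608 rad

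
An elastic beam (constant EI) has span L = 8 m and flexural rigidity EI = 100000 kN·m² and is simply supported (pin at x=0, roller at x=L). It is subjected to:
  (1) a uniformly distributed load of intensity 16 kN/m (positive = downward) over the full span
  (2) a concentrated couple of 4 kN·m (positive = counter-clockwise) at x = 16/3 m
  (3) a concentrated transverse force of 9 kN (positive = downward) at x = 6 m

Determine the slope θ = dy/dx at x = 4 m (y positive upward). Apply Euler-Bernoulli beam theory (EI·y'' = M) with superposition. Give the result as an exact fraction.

Load 1 — uniform load w=16 kN/m over full span:
  θ_1 = -w(L³-6Lx²+4x³)/(24EI) = -16·(8³-6·8·4²+4·4³)/(24·100000) = 0 rad
Load 2 — applied couple M₀=4 kN·m at a=16/3 m (b=L-a=8/3):
  θ_2 = (M₀x²/(2L)+C₁)/EI  [x≤a] with C₁=M₀(3b²-L²)/(6L)=-32/9 = (4·4²/(2·8)+(-32/9))/100000 = 1/225000 rad
Load 3 — point force P=9 kN at a=6 m (b=L-a=2):
  θ_3 = -Pb(L²-b²-3x²)/(6LEI)  [x≤a] = -9·2·(8²-2²-3·4²)/(6·8·100000) = -9/200000 rad
Superposition: θ = Σ θ_i = -73/1800000 rad ≈ -0.000041 rad

θ(4) = -73/1800000 rad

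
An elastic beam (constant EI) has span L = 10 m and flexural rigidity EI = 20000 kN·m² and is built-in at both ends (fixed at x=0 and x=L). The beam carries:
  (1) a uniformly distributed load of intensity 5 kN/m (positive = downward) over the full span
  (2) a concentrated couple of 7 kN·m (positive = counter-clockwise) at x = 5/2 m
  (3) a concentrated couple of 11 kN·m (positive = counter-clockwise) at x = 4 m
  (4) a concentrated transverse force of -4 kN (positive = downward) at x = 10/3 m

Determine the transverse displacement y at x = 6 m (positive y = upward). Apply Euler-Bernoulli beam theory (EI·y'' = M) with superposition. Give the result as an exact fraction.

Load 1 — uniform load w=5 kN/m over full span:
  y_1 = -wx²(L-x)²/(24EI) = -5·6²·(10-6)²/(24·20000) = -3/500 m
Load 2 — applied couple M₀=7 kN·m at a=5/2 m (b=L-a=15/2):
  y_2 = (R_Ax³/6 - M_Ax²/2 - M₀(x-a)²/2)/EI  [x>a] with R_A=63/80, M_A=-21/16 = ((63/80)·6³/6 - (-21/16)·6²/2 - 7·(6-(5/2))²/2)/20000 = 91/200000 m
Load 3 — applied couple M₀=11 kN·m at a=4 m (b=L-a=6):
  y_3 = (R_Ax³/6 - M_Ax²/2 - M₀(x-a)²/2)/EI  [x>a] with R_A=198/125, M_A=33/25 = ((198/125)·6³/6 - (33/25)·6²/2 - 11·(6-4)²/2)/20000 = 44/78125 m
Load 4 — point force P=-4 kN at a=10/3 m (b=L-a=20/3):
  y_4 = -Pa²(L-x)²(3bL-(3b+a)(L-x))/(6L³EI)  [x>a] = -(-4)·(10/3)²·(10-6)²·(3·(20/3)·10-(3·(20/3)+(10/3))·(10-6))/(6·10³·20000) = 32/50625 m
Superposition: y = Σ y_i = -1761629/405000000 m ≈ -0.004350 m

y(6) = -1761629/405000000 m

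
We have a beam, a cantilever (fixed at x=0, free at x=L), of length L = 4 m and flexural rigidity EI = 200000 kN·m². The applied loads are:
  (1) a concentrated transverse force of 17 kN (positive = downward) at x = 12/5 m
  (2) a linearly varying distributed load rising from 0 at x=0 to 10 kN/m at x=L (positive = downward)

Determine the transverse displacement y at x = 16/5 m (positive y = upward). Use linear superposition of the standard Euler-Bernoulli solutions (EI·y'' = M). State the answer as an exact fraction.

Load 1 — point force P=17 kN at a=12/5 m (b=L-a=8/5):
  y_1 = -Pa²(3x-a)/(6EI)  [x>a] = -17·(12/5)²·(3·(16/5)-(12/5))/(6·200000) = -459/781250 m
Load 2 — triangular load w₀=10 kN/m (0→w₀ over full span):
  y_2 = (w₀Lx³/12-w₀L²x²/6-w₀x⁵/(120L))/EI = (10·4·(16/5)³/12-10·4²·(16/5)²/6-10·(16/5)⁵/(120·4))/200000 = -25024/29296875 m
Superposition: y = Σ y_i = -84473/58593750 m ≈ -0.001442 m

y(16/5) = -84473/58593750 m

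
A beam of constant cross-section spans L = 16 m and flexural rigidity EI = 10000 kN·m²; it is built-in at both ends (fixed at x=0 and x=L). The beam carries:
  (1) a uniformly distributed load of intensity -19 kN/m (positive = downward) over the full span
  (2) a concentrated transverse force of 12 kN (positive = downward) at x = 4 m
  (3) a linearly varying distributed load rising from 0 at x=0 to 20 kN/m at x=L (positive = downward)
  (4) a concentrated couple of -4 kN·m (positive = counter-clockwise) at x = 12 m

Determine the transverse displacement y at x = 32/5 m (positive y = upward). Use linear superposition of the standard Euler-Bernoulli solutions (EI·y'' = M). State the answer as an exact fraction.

y(32/5) = 264368/1953125 m

Load 1 — uniform load w=-19 kN/m over full span:
  y_1 = -wx²(L-x)²/(24EI) = -(-19)·(32/5)²·(16-(32/5))²/(24·10000) = 116736/390625 m
Load 2 — point force P=12 kN at a=4 m (b=L-a=12):
  y_2 = -Pa²(L-x)²(3bL-(3b+a)(L-x))/(6L³EI)  [x>a] = -12·4²·(16-(32/5))²·(3·12·16-(3·12+4)·(16-(32/5)))/(6·16³·10000) = -216/15625 m
Load 3 — triangular load w₀=20 kN/m (0→w₀ over full span):
  y_3 = -w₀x²(L-x)²(x+2L)/(120LEI) = -20·(32/5)²·(16-(32/5))²·((32/5)+2·16)/(120·16·10000) = -294912/1953125 m
Load 4 — applied couple M₀=-4 kN·m at a=12 m (b=L-a=4):
  y_4 = (R_Ax³/6 - M_Ax²/2)/EI  [x≤a] with R_A=-9/32, M_A=-5/4 = ((-9/32)·(32/5)³/6 - (-5/4)·(32/5)²/2)/10000 = 104/78125 m
Superposition: y = Σ y_i = 264368/1953125 m ≈ 0.135356 m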